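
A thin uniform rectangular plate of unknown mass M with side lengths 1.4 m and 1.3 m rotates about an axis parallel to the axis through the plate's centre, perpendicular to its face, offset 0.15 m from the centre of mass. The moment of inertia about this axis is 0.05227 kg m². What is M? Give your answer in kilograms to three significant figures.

I = I_cm + Md² = (1/12)M(a²+b²) + Md² = M·[0.0833333·[(1.4)² + (1.3)²] + (0.15)²] = M·0.32667.
So M = 0.05227 / 0.32667 = 0.16001 kg.

0.160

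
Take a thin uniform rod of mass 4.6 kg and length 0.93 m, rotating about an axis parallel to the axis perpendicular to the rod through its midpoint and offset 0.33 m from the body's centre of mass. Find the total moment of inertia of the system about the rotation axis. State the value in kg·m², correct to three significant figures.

I_cm = (1/12)ML² = (1/12)(4.6)(0.93)² = 0.33155 kg·m²; centre at d = 0.33 m, so the parallel axis theorem gives I = 0.33155 + (4.6)(0.33)² = 0.83249 kg·m².

0.832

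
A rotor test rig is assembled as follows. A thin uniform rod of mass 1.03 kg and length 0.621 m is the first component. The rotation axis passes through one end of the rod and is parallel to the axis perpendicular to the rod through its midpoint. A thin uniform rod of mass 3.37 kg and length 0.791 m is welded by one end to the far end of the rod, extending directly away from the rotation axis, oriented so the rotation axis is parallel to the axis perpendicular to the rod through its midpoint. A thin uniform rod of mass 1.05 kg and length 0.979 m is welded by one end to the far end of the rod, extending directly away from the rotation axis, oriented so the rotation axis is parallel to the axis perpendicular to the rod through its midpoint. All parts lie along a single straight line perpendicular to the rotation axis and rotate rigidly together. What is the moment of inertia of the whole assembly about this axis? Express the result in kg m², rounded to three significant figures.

7.67

Thin rod: I_cm = (1/12)ML² = (1/12)(1.03)(0.621)² = 0.033101 kg m²; centre at d = 0.3105 m, so I = I_cm + Md² gives I = 0.033101 + (1.03)(0.3105)² = 0.1324 kg m².
Thin rod: I_cm = (1/12)ML² = (1/12)(3.37)(0.791)² = 0.17571 kg m²; centre at d = 0.3105 + 0.3105 + 0.3955 = 1.0165 m, so I = I_cm + Md² gives I = 0.17571 + (3.37)(1.0165)² = 3.6578 kg m².
Thin rod: I_cm = (1/12)ML² = (1/12)(1.05)(0.979)² = 0.083864 kg m²; centre at d = 0.3105 + 0.3105 + 0.3955 + 0.3955 + 0.4895 = 1.9015 m, so I = I_cm + Md² gives I = 0.083864 + (1.05)(1.9015)² = 3.8804 kg m².
Total I = 0.1324 + 3.6578 + 3.8804 = 7.6706 kg m².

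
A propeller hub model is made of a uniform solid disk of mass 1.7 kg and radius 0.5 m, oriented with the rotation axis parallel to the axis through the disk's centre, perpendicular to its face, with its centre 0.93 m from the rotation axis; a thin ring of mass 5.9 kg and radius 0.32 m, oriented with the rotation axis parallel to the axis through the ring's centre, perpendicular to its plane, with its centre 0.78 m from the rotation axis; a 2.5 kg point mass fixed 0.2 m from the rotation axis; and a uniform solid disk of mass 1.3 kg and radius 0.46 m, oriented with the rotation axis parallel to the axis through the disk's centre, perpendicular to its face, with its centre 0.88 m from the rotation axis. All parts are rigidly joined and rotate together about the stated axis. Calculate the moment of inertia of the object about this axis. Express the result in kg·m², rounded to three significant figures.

Solid disk: I_cm = (1/2)MR² = (1/2)(1.7)(0.5)² = 0.2125 kg·m²; centre at d = 0.93 m, so the parallel axis theorem gives I = 0.2125 + (1.7)(0.93)² = 1.6828 kg·m².
Thin ring: I_cm = MR² = (5.9)(0.32)² = 0.60416 kg·m²; centre at d = 0.78 m, so the parallel axis theorem gives I = 0.60416 + (5.9)(0.78)² = 4.1937 kg·m².
Point mass: I_cm = 0; centre at d = 0.2 m, so the parallel axis theorem gives I = 0 + (2.5)(0.2)² = 0.1 kg·m².
Solid disk: I_cm = (1/2)MR² = (1/2)(1.3)(0.46)² = 0.13754 kg·m²; centre at d = 0.88 m, so the parallel axis theorem gives I = 0.13754 + (1.3)(0.88)² = 1.1443 kg·m².
Total I = 1.6828 + 4.1937 + 0.1 + 1.1443 = 7.1208 kg·m².

7.12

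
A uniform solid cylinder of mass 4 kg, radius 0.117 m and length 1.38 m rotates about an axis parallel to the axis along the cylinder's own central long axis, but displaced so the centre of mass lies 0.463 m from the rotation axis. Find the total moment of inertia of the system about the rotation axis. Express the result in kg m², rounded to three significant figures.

0.885

I_cm = (1/2)MR² = (1/2)(4)(0.117)² = 0.027378 kg m²; centre at d = 0.463 m, so I = I_cm + Md² gives I = 0.027378 + (4)(0.463)² = 0.88485 kg m².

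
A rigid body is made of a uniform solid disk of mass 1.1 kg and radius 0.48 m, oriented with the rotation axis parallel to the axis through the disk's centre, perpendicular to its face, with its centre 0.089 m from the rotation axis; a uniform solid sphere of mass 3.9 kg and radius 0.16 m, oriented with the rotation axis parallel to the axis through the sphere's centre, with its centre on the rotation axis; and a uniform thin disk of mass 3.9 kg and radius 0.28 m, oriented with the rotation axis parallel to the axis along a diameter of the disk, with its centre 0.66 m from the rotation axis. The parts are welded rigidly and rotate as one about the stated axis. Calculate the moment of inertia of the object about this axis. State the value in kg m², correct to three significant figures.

1.95

Solid disk: I_cm = (1/2)MR² = (1/2)(1.1)(0.48)² = 0.12672 kg m²; centre at d = 0.089 m, so I = I_cm + Md² gives I = 0.12672 + (1.1)(0.089)² = 0.13543 kg m².
Solid sphere: I_cm = (2/5)MR² = (2/5)(3.9)(0.16)² = 0.039936 kg m²; axis through the centre, so I = 0.039936 kg m².
Thin disk: I_cm = (1/4)MR² = (1/4)(3.9)(0.28)² = 0.07644 kg m²; centre at d = 0.66 m, so I = I_cm + Md² gives I = 0.07644 + (3.9)(0.66)² = 1.7753 kg m².
Total I = 0.13543 + 0.039936 + 1.7753 = 1.9506 kg m².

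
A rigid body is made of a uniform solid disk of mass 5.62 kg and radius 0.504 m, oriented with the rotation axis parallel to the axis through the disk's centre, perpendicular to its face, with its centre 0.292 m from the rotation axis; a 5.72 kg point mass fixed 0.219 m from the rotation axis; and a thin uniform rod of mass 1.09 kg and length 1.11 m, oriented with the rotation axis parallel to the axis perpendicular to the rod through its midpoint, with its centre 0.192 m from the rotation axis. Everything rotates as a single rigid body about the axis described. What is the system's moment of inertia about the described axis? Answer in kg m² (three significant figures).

1.62

Solid disk: I_cm = (1/2)MR² = (1/2)(5.62)(0.504)² = 0.71378 kg m²; centre at d = 0.292 m, so the parallel axis theorem gives I = 0.71378 + (5.62)(0.292)² = 1.193 kg m².
Point mass: I_cm = 0; centre at d = 0.219 m, so the parallel axis theorem gives I = 0 + (5.72)(0.219)² = 0.27434 kg m².
Thin rod: I_cm = (1/12)ML² = (1/12)(1.09)(1.11)² = 0.11192 kg m²; centre at d = 0.192 m, so the parallel axis theorem gives I = 0.11192 + (1.09)(0.192)² = 0.1521 kg m².
Total I = 1.193 + 0.27434 + 0.1521 = 1.6194 kg m².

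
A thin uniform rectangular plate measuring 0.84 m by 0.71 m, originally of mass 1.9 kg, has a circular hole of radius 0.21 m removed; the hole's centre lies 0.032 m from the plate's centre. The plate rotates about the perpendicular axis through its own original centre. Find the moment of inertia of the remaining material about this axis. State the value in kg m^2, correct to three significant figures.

Unpierced body about its centre: I₀ = (1/12)M(a²+b²) = (1/12)(1.9)[(0.84)² + (0.71)²] = 0.19154 kg m^2.
The removed disk has mass m = M·πr²/(ab) = (1.9)·π(0.21)²/(0.84·0.71) = 0.44137 kg (same uniform areal density).
Its moment of inertia about the rotation axis (parallel-axis theorem): I_hole = (1/2)mr² + md² = (1/2)(0.44137)(0.21)² + (0.44137)(0.032)² = 0.010184 kg m^2.
Treating the hole as negative mass, I = I₀ − I_hole = 0.19154 − 0.010184 = 0.18135 kg m^2.

0.181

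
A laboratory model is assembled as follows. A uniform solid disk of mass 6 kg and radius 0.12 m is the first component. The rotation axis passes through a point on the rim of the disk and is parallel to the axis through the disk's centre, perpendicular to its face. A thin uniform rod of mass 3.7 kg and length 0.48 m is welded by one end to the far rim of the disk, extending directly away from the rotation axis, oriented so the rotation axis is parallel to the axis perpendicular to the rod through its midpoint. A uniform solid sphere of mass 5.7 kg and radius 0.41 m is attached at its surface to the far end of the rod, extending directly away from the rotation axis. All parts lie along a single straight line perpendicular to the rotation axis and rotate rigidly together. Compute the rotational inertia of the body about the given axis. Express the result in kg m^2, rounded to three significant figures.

Solid disk: I_cm = (1/2)MR² = (1/2)(6)(0.12)² = 0.0432 kg m^2; centre at d = 0.12 m, so the parallel axis theorem gives I = 0.0432 + (6)(0.12)² = 0.1296 kg m^2.
Thin rod: I_cm = (1/12)ML² = (1/12)(3.7)(0.48)² = 0.07104 kg m^2; centre at d = 0.12 + 0.12 + 0.24 = 0.48 m, so the parallel axis theorem gives I = 0.07104 + (3.7)(0.48)² = 0.92352 kg m^2.
Solid sphere: I_cm = (2/5)MR² = (2/5)(5.7)(0.41)² = 0.38327 kg m^2; centre at d = 0.12 + 0.12 + 0.24 + 0.24 + 0.41 = 1.13 m, so the parallel axis theorem gives I = 0.38327 + (5.7)(1.13)² = 7.6616 kg m^2.
Total I = 0.1296 + 0.92352 + 7.6616 = 8.7147 kg m^2.

8.71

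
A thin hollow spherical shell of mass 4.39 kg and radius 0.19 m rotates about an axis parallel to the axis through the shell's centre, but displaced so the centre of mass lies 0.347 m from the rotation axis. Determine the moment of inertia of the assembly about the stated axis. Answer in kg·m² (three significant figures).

I_cm = (2/3)MR² = (2/3)(4.39)(0.19)² = 0.10565 kg·m²; centre at d = 0.347 m, so I = I_cm + Md² gives I = 0.10565 + (4.39)(0.347)² = 0.63425 kg·m².

0.634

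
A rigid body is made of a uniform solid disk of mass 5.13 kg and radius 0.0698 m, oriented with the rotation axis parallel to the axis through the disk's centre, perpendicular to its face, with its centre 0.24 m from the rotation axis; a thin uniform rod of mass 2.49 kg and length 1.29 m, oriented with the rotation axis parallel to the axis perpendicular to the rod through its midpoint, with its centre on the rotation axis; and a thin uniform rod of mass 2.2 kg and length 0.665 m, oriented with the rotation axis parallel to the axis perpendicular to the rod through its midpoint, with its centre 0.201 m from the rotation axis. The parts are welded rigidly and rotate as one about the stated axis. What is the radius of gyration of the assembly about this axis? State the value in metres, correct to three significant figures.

Solid disk: I_cm = (1/2)MR² = (1/2)(5.13)(0.0698)² = 0.012497 kg·m²; centre at d = 0.24 m, so the parallel axis theorem gives I = 0.012497 + (5.13)(0.24)² = 0.30798 kg·m².
Thin rod: I_cm = (1/12)ML² = (1/12)(2.49)(1.29)² = 0.3453 kg·m²; axis through the centre, so I = 0.3453 kg·m².
Thin rod: I_cm = (1/12)ML² = (1/12)(2.2)(0.665)² = 0.081075 kg·m²; centre at d = 0.201 m, so the parallel axis theorem gives I = 0.081075 + (2.2)(0.201)² = 0.16996 kg·m².
Total I = 0.82324 kg·m²; total mass M = 9.82 kg.
k = √(I/M) = √(0.82324/9.82) = 0.28954 m.

0.290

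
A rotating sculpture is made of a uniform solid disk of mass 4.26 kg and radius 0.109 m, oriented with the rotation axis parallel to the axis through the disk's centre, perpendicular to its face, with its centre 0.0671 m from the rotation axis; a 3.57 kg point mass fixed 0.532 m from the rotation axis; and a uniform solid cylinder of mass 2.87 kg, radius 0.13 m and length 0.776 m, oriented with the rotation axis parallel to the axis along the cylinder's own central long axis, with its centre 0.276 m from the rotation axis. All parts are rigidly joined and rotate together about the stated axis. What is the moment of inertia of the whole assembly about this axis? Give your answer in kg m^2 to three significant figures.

Solid disk: I_cm = (1/2)MR² = (1/2)(4.26)(0.109)² = 0.025307 kg m^2; centre at d = 0.0671 m, so the parallel axis theorem gives I = 0.025307 + (4.26)(0.0671)² = 0.044487 kg m^2.
Point mass: I_cm = 0; centre at d = 0.532 m, so the parallel axis theorem gives I = 0 + (3.57)(0.532)² = 1.0104 kg m^2.
Solid cylinder: I_cm = (1/2)MR² = (1/2)(2.87)(0.13)² = 0.024252 kg m^2; centre at d = 0.276 m, so the parallel axis theorem gives I = 0.024252 + (2.87)(0.276)² = 0.24288 kg m^2.
Total I = 0.044487 + 1.0104 + 0.24288 = 1.2978 kg m^2.

1.30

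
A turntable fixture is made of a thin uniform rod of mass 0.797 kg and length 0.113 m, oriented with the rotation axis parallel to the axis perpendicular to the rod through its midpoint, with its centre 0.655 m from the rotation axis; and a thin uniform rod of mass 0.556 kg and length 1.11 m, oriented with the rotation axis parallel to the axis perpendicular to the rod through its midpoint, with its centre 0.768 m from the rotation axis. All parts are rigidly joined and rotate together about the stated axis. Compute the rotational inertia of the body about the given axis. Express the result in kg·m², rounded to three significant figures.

0.728

Thin rod: I_cm = (1/12)ML² = (1/12)(0.797)(0.113)² = 0.00084807 kg·m²; centre at d = 0.655 m, so the parallel axis theorem gives I = 0.00084807 + (0.797)(0.655)² = 0.34278 kg·m².
Thin rod: I_cm = (1/12)ML² = (1/12)(0.556)(1.11)² = 0.057087 kg·m²; centre at d = 0.768 m, so the parallel axis theorem gives I = 0.057087 + (0.556)(0.768)² = 0.38503 kg·m².
Total I = 0.34278 + 0.38503 = 0.72781 kg·m².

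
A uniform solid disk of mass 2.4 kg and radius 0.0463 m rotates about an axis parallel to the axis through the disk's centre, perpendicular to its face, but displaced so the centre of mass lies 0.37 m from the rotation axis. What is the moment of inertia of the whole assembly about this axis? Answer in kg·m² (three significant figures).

I_cm = (1/2)MR² = (1/2)(2.4)(0.0463)² = 0.0025724 kg·m²; centre at d = 0.37 m, so I = I_cm + Md² gives I = 0.0025724 + (2.4)(0.37)² = 0.33113 kg·m².

0.331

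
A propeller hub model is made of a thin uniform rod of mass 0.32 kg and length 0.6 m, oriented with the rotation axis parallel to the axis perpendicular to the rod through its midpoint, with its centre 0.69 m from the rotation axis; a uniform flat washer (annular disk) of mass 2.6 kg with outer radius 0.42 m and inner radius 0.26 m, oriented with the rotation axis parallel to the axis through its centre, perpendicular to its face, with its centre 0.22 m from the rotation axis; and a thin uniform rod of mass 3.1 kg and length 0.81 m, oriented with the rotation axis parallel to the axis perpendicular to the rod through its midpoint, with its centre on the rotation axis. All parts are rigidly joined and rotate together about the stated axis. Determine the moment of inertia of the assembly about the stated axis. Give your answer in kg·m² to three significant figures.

Thin rod: I_cm = (1/12)ML² = (1/12)(0.32)(0.6)² = 0.0096 kg·m²; centre at d = 0.69 m, so I = I_cm + Md² gives I = 0.0096 + (0.32)(0.69)² = 0.16195 kg·m².
Annular disk: I_cm = (1/2)M(R²+r²) = (1/2)(2.6)[(0.42)² + (0.26)²] = 0.3172 kg·m²; centre at d = 0.22 m, so I = I_cm + Md² gives I = 0.3172 + (2.6)(0.22)² = 0.44304 kg·m².
Thin rod: I_cm = (1/12)ML² = (1/12)(3.1)(0.81)² = 0.16949 kg·m²; axis through the centre, so I = 0.16949 kg·m².
Total I = 0.16195 + 0.44304 + 0.16949 = 0.77448 kg·m².

0.774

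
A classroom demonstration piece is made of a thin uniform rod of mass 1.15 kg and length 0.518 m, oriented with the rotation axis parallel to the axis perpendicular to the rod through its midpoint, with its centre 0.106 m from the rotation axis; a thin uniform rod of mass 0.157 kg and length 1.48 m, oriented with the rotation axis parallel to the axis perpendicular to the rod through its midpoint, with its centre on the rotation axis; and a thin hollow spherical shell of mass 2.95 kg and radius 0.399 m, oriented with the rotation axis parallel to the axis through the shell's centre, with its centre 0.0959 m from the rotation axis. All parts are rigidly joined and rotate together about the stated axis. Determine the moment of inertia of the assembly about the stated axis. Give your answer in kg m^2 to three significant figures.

0.408

Thin rod: I_cm = (1/12)ML² = (1/12)(1.15)(0.518)² = 0.025714 kg m^2; centre at d = 0.106 m, so I = I_cm + Md² gives I = 0.025714 + (1.15)(0.106)² = 0.038636 kg m^2.
Thin rod: I_cm = (1/12)ML² = (1/12)(0.157)(1.48)² = 0.028658 kg m^2; axis through the centre, so I = 0.028658 kg m^2.
Spherical shell: I_cm = (2/3)MR² = (2/3)(2.95)(0.399)² = 0.3131 kg m^2; centre at d = 0.0959 m, so I = I_cm + Md² gives I = 0.3131 + (2.95)(0.0959)² = 0.34023 kg m^2.
Total I = 0.038636 + 0.028658 + 0.34023 = 0.40752 kg m^2.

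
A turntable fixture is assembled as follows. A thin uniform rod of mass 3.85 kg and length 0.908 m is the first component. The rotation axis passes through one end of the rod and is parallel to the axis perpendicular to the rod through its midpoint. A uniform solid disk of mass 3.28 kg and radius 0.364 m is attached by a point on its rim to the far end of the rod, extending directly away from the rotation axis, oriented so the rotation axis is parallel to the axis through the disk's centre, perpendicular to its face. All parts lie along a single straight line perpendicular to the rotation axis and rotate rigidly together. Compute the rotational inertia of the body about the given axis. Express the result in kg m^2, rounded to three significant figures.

Thin rod: I_cm = (1/12)ML² = (1/12)(3.85)(0.908)² = 0.26452 kg m^2; centre at d = 0.454 m, so I = I_cm + Md² gives I = 0.26452 + (3.85)(0.454)² = 1.0581 kg m^2.
Solid disk: I_cm = (1/2)MR² = (1/2)(3.28)(0.364)² = 0.21729 kg m^2; centre at d = 0.454 + 0.454 + 0.364 = 1.272 m, so I = I_cm + Md² gives I = 0.21729 + (3.28)(1.272)² = 5.5243 kg m^2.
Total I = 1.0581 + 5.5243 = 6.5823 kg m^2.

6.58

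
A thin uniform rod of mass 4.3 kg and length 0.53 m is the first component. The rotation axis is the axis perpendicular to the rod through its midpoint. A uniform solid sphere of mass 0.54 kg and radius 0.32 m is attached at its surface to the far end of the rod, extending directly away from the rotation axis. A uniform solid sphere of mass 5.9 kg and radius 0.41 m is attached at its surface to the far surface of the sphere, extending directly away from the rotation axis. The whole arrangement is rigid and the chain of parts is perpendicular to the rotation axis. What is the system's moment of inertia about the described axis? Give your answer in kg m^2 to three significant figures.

Thin rod: I_cm = (1/12)ML² = (1/12)(4.3)(0.53)² = 0.10066 kg m^2; axis through the centre, so I = 0.10066 kg m^2.
Solid sphere: I_cm = (2/5)MR² = (2/5)(0.54)(0.32)² = 0.022118 kg m^2; centre at d = 0.265 + 0.32 = 0.585 m, so the parallel axis theorem gives I = 0.022118 + (0.54)(0.585)² = 0.20692 kg m^2.
Solid sphere: I_cm = (2/5)MR² = (2/5)(5.9)(0.41)² = 0.39672 kg m^2; centre at d = 0.265 + 0.32 + 0.32 + 0.41 = 1.315 m, so the parallel axis theorem gives I = 0.39672 + (5.9)(1.315)² = 10.599 kg m^2.
Total I = 0.10066 + 0.20692 + 10.599 = 10.907 kg m^2.

10.9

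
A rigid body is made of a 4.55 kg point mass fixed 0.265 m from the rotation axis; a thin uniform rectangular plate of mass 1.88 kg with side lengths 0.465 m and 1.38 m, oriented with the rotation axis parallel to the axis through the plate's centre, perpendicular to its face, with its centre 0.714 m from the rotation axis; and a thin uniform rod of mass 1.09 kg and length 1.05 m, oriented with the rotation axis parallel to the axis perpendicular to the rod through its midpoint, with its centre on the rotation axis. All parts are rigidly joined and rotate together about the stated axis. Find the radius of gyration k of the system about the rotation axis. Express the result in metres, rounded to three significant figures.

Point mass: I_cm = 0; centre at d = 0.265 m, so the parallel axis theorem gives I = 0 + (4.55)(0.265)² = 0.31952 kg·m².
Rectangular plate: I_cm = (1/12)M(a²+b²) = (1/12)(1.88)[(0.465)² + (1.38)²] = 0.33223 kg·m²; centre at d = 0.714 m, so the parallel axis theorem gives I = 0.33223 + (1.88)(0.714)² = 1.2906 kg·m².
Thin rod: I_cm = (1/12)ML² = (1/12)(1.09)(1.05)² = 0.10014 kg·m²; axis through the centre, so I = 0.10014 kg·m².
Total I = 1.7103 kg·m²; total mass M = 7.52 kg.
k = √(I/M) = √(1.7103/7.52) = 0.4769 m.

0.477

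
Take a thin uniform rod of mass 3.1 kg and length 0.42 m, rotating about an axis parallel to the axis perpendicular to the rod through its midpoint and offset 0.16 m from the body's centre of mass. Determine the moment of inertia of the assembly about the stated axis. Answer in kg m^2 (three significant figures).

I_cm = (1/12)ML² = (1/12)(3.1)(0.42)² = 0.04557 kg m^2; centre at d = 0.16 m, so I = I_cm + Md² gives I = 0.04557 + (3.1)(0.16)² = 0.12493 kg m^2.

0.125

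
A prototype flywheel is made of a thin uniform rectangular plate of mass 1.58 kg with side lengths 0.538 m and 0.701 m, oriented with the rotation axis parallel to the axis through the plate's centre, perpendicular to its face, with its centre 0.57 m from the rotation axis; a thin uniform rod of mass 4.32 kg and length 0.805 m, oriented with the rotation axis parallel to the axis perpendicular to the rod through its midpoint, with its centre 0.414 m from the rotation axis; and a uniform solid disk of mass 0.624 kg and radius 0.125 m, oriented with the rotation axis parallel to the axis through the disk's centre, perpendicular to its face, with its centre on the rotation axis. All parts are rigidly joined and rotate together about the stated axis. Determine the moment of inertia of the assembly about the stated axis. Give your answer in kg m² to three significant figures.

1.59

Rectangular plate: I_cm = (1/12)M(a²+b²) = (1/12)(1.58)[(0.538)² + (0.701)²] = 0.10281 kg m²; centre at d = 0.57 m, so the parallel axis theorem gives I = 0.10281 + (1.58)(0.57)² = 0.61615 kg m².
Thin rod: I_cm = (1/12)ML² = (1/12)(4.32)(0.805)² = 0.23329 kg m²; centre at d = 0.414 m, so the parallel axis theorem gives I = 0.23329 + (4.32)(0.414)² = 0.97372 kg m².
Solid disk: I_cm = (1/2)MR² = (1/2)(0.624)(0.125)² = 0.004875 kg m²; axis through the centre, so I = 0.004875 kg m².
Total I = 0.61615 + 0.97372 + 0.004875 = 1.5947 kg m².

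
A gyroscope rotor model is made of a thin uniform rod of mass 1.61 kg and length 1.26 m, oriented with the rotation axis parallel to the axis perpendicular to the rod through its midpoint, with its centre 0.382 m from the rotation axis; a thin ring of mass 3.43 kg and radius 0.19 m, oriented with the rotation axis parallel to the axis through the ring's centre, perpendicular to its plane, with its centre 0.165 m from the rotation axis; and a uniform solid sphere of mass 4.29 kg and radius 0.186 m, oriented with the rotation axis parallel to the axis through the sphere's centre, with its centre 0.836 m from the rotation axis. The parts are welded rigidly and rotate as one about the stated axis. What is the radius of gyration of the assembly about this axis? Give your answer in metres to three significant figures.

0.632

Thin rod: I_cm = (1/12)ML² = (1/12)(1.61)(1.26)² = 0.213 kg·m²; centre at d = 0.382 m, so the parallel axis theorem gives I = 0.213 + (1.61)(0.382)² = 0.44794 kg·m².
Thin ring: I_cm = MR² = (3.43)(0.19)² = 0.12382 kg·m²; centre at d = 0.165 m, so the parallel axis theorem gives I = 0.12382 + (3.43)(0.165)² = 0.2172 kg·m².
Solid sphere: I_cm = (2/5)MR² = (2/5)(4.29)(0.186)² = 0.059367 kg·m²; centre at d = 0.836 m, so the parallel axis theorem gives I = 0.059367 + (4.29)(0.836)² = 3.0576 kg·m².
Total I = 3.7228 kg·m²; total mass M = 9.33 kg.
k = √(I/M) = √(3.7228/9.33) = 0.63167 m.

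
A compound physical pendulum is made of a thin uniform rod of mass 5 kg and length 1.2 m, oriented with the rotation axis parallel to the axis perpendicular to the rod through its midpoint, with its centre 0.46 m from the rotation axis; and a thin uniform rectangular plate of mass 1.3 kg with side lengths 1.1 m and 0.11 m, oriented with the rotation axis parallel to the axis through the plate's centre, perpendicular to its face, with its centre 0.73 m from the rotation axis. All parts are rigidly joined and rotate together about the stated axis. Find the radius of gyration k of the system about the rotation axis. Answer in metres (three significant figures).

0.628

Thin rod: I_cm = (1/12)ML² = (1/12)(5)(1.2)² = 0.6 kg m^2; centre at d = 0.46 m, so the parallel axis theorem gives I = 0.6 + (5)(0.46)² = 1.658 kg m^2.
Rectangular plate: I_cm = (1/12)M(a²+b²) = (1/12)(1.3)[(1.1)² + (0.11)²] = 0.13239 kg m^2; centre at d = 0.73 m, so the parallel axis theorem gives I = 0.13239 + (1.3)(0.73)² = 0.82516 kg m^2.
Total I = 2.4832 kg m^2; total mass M = 6.3 kg.
k = √(I/M) = √(2.4832/6.3) = 0.62782 m.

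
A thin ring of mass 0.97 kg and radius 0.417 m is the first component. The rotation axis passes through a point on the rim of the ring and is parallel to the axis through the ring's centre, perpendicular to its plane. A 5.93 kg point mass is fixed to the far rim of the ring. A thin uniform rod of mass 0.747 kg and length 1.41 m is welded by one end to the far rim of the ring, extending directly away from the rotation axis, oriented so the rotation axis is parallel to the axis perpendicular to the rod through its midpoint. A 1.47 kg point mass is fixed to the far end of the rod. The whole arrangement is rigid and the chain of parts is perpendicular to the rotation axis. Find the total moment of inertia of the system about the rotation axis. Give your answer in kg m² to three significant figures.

13.8

Thin ring: I_cm = MR² = (0.97)(0.417)² = 0.16867 kg m²; centre at d = 0.417 m, so the parallel axis theorem gives I = 0.16867 + (0.97)(0.417)² = 0.33734 kg m².
Point mass: I_cm = 0; centre at d = 0.417 + 0.417 = 0.834 m, so the parallel axis theorem gives I = 0 + (5.93)(0.834)² = 4.1246 kg m².
Thin rod: I_cm = (1/12)ML² = (1/12)(0.747)(1.41)² = 0.12376 kg m²; centre at d = 0.417 + 0.417 + 0.705 = 1.539 m, so the parallel axis theorem gives I = 0.12376 + (0.747)(1.539)² = 1.893 kg m².
Point mass: I_cm = 0; centre at d = 0.417 + 0.417 + 0.705 + 0.705 = 2.244 m, so the parallel axis theorem gives I = 0 + (1.47)(2.244)² = 7.4022 kg m².
Total I = 0.33734 + 4.1246 + 1.893 + 7.4022 = 13.757 kg m².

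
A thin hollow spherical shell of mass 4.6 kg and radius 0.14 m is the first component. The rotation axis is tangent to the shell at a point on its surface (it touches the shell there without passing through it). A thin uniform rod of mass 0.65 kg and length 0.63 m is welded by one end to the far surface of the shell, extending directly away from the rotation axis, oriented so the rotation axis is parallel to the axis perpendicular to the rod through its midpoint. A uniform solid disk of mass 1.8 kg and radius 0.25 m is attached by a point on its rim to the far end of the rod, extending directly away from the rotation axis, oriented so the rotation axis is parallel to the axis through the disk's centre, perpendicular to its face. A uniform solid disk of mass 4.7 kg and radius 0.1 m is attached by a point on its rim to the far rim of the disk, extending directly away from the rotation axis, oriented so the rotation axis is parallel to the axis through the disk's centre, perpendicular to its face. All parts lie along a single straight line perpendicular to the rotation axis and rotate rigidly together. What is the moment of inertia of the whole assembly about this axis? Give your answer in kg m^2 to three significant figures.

Spherical shell: I_cm = (2/3)MR² = (2/3)(4.6)(0.14)² = 0.060107 kg m^2; centre at d = 0.14 m, so the parallel axis theorem gives I = 0.060107 + (4.6)(0.14)² = 0.15027 kg m^2.
Thin rod: I_cm = (1/12)ML² = (1/12)(0.65)(0.63)² = 0.021499 kg m^2; centre at d = 0.14 + 0.14 + 0.315 = 0.595 m, so the parallel axis theorem gives I = 0.021499 + (0.65)(0.595)² = 0.25161 kg m^2.
Solid disk: I_cm = (1/2)MR² = (1/2)(1.8)(0.25)² = 0.05625 kg m^2; centre at d = 0.14 + 0.14 + 0.315 + 0.315 + 0.25 = 1.16 m, so the parallel axis theorem gives I = 0.05625 + (1.8)(1.16)² = 2.4783 kg m^2.
Solid disk: I_cm = (1/2)MR² = (1/2)(4.7)(0.1)² = 0.0235 kg m^2; centre at d = 0.14 + 0.14 + 0.315 + 0.315 + 0.25 + 0.25 + 0.1 = 1.51 m, so the parallel axis theorem gives I = 0.0235 + (4.7)(1.51)² = 10.74 kg m^2.
Total I = 0.15027 + 0.25161 + 2.4783 + 10.74 = 13.62 kg m^2.

13.6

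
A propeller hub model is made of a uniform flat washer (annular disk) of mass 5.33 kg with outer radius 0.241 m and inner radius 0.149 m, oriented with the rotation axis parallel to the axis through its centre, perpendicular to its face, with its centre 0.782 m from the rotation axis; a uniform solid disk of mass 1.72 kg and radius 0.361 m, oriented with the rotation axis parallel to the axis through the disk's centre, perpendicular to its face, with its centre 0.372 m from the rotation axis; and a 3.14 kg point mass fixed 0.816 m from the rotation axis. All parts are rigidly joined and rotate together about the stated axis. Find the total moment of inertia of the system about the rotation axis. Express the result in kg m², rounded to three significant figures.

5.91

Annular disk: I_cm = (1/2)M(R²+r²) = (1/2)(5.33)[(0.241)² + (0.149)²] = 0.21395 kg m²; centre at d = 0.782 m, so I = I_cm + Md² gives I = 0.21395 + (5.33)(0.782)² = 3.4734 kg m².
Solid disk: I_cm = (1/2)MR² = (1/2)(1.72)(0.361)² = 0.11208 kg m²; centre at d = 0.372 m, so I = I_cm + Md² gives I = 0.11208 + (1.72)(0.372)² = 0.3501 kg m².
Point mass: I_cm = 0; centre at d = 0.816 m, so I = I_cm + Md² gives I = 0 + (3.14)(0.816)² = 2.0908 kg m².
Total I = 3.4734 + 0.3501 + 2.0908 = 5.9143 kg m².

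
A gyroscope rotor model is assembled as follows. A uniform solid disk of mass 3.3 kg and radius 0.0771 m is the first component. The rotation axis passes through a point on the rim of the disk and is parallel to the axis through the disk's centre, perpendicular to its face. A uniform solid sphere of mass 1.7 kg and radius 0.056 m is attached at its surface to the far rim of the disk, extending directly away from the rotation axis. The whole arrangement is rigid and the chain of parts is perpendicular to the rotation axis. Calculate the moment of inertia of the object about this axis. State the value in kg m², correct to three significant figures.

0.107

Solid disk: I_cm = (1/2)MR² = (1/2)(3.3)(0.0771)² = 0.0098083 kg m²; centre at d = 0.0771 m, so the parallel axis theorem gives I = 0.0098083 + (3.3)(0.0771)² = 0.029425 kg m².
Solid sphere: I_cm = (2/5)MR² = (2/5)(1.7)(0.056)² = 0.0021325 kg m²; centre at d = 0.0771 + 0.0771 + 0.056 = 0.2102 m, so the parallel axis theorem gives I = 0.0021325 + (1.7)(0.2102)² = 0.077245 kg m².
Total I = 0.029425 + 0.077245 = 0.10667 kg m².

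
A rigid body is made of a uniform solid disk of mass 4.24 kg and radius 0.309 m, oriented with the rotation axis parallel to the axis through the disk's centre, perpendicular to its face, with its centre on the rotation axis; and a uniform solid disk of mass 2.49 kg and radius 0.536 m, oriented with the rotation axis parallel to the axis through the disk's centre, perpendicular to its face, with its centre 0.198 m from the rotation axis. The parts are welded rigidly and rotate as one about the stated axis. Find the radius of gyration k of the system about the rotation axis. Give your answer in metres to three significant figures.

Solid disk: I_cm = (1/2)MR² = (1/2)(4.24)(0.309)² = 0.20242 kg·m²; axis through the centre, so I = 0.20242 kg·m².
Solid disk: I_cm = (1/2)MR² = (1/2)(2.49)(0.536)² = 0.35768 kg·m²; centre at d = 0.198 m, so the parallel axis theorem gives I = 0.35768 + (2.49)(0.198)² = 0.4553 kg·m².
Total I = 0.65772 kg·m²; total mass M = 6.73 kg.
k = √(I/M) = √(0.65772/6.73) = 0.31262 m.

0.313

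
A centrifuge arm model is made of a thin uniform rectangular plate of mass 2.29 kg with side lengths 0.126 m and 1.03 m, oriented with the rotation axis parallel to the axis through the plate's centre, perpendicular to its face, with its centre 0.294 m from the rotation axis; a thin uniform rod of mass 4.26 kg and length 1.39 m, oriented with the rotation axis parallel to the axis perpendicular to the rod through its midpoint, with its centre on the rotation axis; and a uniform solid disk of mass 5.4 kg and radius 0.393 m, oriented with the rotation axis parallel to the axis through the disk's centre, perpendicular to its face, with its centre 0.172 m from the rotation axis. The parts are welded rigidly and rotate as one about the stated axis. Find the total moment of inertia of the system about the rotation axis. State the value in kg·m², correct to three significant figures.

1.67

Rectangular plate: I_cm = (1/12)M(a²+b²) = (1/12)(2.29)[(0.126)² + (1.03)²] = 0.20548 kg·m²; centre at d = 0.294 m, so the parallel axis theorem gives I = 0.20548 + (2.29)(0.294)² = 0.40342 kg·m².
Thin rod: I_cm = (1/12)ML² = (1/12)(4.26)(1.39)² = 0.6859 kg·m²; axis through the centre, so I = 0.6859 kg·m².
Solid disk: I_cm = (1/2)MR² = (1/2)(5.4)(0.393)² = 0.41701 kg·m²; centre at d = 0.172 m, so the parallel axis theorem gives I = 0.41701 + (5.4)(0.172)² = 0.57677 kg·m².
Total I = 0.40342 + 0.6859 + 0.57677 = 1.6661 kg·m².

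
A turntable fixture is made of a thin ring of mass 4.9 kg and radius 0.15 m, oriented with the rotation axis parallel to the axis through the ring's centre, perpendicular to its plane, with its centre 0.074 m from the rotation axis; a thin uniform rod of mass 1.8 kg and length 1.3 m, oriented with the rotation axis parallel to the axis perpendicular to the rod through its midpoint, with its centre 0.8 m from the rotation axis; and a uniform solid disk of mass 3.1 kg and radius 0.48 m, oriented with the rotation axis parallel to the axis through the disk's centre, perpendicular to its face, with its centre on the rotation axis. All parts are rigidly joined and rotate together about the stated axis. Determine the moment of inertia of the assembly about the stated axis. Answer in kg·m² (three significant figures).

1.90

Thin ring: I_cm = MR² = (4.9)(0.15)² = 0.11025 kg·m²; centre at d = 0.074 m, so the parallel axis theorem gives I = 0.11025 + (4.9)(0.074)² = 0.13708 kg·m².
Thin rod: I_cm = (1/12)ML² = (1/12)(1.8)(1.3)² = 0.2535 kg·m²; centre at d = 0.8 m, so the parallel axis theorem gives I = 0.2535 + (1.8)(0.8)² = 1.4055 kg·m².
Solid disk: I_cm = (1/2)MR² = (1/2)(3.1)(0.48)² = 0.35712 kg·m²; axis through the centre, so I = 0.35712 kg·m².
Total I = 0.13708 + 1.4055 + 0.35712 = 1.8997 kg·m².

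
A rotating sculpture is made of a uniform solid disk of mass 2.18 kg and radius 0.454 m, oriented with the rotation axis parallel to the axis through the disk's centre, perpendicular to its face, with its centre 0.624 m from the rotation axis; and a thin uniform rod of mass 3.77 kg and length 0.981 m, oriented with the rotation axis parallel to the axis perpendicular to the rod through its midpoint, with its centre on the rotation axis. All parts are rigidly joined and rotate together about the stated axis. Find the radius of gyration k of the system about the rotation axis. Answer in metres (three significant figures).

Solid disk: I_cm = (1/2)MR² = (1/2)(2.18)(0.454)² = 0.22467 kg m²; centre at d = 0.624 m, so the parallel axis theorem gives I = 0.22467 + (2.18)(0.624)² = 1.0735 kg m².
Thin rod: I_cm = (1/12)ML² = (1/12)(3.77)(0.981)² = 0.30234 kg m²; axis through the centre, so I = 0.30234 kg m².
Total I = 1.3758 kg m²; total mass M = 5.95 kg.
k = √(I/M) = √(1.3758/5.95) = 0.48087 m.

0.481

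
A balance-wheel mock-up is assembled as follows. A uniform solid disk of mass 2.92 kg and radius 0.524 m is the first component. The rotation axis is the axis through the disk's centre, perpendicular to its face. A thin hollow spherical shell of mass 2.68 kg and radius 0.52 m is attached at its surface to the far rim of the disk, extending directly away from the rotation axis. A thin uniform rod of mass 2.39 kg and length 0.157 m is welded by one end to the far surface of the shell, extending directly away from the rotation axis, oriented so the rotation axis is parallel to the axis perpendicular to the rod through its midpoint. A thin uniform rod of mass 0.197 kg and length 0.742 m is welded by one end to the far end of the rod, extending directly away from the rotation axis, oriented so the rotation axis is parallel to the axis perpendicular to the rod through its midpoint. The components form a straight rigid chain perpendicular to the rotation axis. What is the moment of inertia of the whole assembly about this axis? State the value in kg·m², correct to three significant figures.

Solid disk: I_cm = (1/2)MR² = (1/2)(2.92)(0.524)² = 0.40088 kg·m²; axis through the centre, so I = 0.40088 kg·m².
Spherical shell: I_cm = (2/3)MR² = (2/3)(2.68)(0.52)² = 0.48311 kg·m²; centre at d = 0.524 + 0.52 = 1.044 m, so the parallel axis theorem gives I = 0.48311 + (2.68)(1.044)² = 3.4041 kg·m².
Thin rod: I_cm = (1/12)ML² = (1/12)(2.39)(0.157)² = 0.0049093 kg·m²; centre at d = 0.524 + 0.52 + 0.52 + 0.0785 = 1.6425 m, so the parallel axis theorem gives I = 0.0049093 + (2.39)(1.6425)² = 6.4527 kg·m².
Thin rod: I_cm = (1/12)ML² = (1/12)(0.197)(0.742)² = 0.0090384 kg·m²; centre at d = 0.524 + 0.52 + 0.52 + 0.0785 + 0.0785 + 0.371 = 2.092 m, so the parallel axis theorem gives I = 0.0090384 + (0.197)(2.092)² = 0.8712 kg·m².
Total I = 0.40088 + 3.4041 + 6.4527 + 0.8712 = 11.129 kg·m².

11.1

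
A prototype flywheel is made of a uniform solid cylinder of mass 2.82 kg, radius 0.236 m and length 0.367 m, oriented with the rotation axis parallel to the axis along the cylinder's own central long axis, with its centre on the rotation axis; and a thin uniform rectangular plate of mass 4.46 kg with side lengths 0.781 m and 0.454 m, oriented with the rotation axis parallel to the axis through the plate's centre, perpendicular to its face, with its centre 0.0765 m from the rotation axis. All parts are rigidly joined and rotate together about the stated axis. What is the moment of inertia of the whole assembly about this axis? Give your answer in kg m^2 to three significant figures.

Solid cylinder: I_cm = (1/2)MR² = (1/2)(2.82)(0.236)² = 0.078531 kg m^2; axis through the centre, so I = 0.078531 kg m^2.
Rectangular plate: I_cm = (1/12)M(a²+b²) = (1/12)(4.46)[(0.781)² + (0.454)²] = 0.30331 kg m^2; centre at d = 0.0765 m, so I = I_cm + Md² gives I = 0.30331 + (4.46)(0.0765)² = 0.32941 kg m^2.
Total I = 0.078531 + 0.32941 = 0.40794 kg m^2.

0.408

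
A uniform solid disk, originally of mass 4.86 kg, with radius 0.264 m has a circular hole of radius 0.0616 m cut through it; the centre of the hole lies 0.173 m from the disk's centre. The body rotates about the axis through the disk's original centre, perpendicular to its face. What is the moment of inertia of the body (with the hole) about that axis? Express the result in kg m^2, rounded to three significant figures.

Unpierced body about its centre: I₀ = (1/2)MR² = (1/2)(4.86)(0.264)² = 0.16936 kg m^2.
The removed disk has mass m = M·(r/R)² = (4.86)(0.0616/0.264)² = 0.2646 kg (same uniform areal density).
Its moment of inertia about the rotation axis (parallel-axis theorem): I_hole = (1/2)mr² + md² = (1/2)(0.2646)(0.0616)² + (0.2646)(0.173)² = 0.0084212 kg m^2.
Treating the hole as negative mass, I = I₀ − I_hole = 0.16936 − 0.0084212 = 0.16094 kg m^2.

0.161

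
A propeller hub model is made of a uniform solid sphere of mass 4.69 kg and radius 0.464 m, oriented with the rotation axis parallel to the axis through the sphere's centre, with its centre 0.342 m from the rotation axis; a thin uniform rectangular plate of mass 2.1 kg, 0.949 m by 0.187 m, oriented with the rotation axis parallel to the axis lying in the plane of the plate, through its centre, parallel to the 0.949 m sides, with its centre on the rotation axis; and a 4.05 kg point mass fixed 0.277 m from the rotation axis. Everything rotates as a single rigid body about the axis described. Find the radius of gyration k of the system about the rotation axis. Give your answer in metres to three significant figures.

0.342

Solid sphere: I_cm = (2/5)MR² = (2/5)(4.69)(0.464)² = 0.4039 kg m²; centre at d = 0.342 m, so I = I_cm + Md² gives I = 0.4039 + (4.69)(0.342)² = 0.95246 kg m².
Rectangular plate: I_cm = (1/12)Mb² = (1/12)(2.1)(0.187)² = 0.0061196 kg m²; axis through the centre, so I = 0.0061196 kg m².
Point mass: I_cm = 0; centre at d = 0.277 m, so I = I_cm + Md² gives I = 0 + (4.05)(0.277)² = 0.31075 kg m².
Total I = 1.2693 kg m²; total mass M = 10.84 kg.
k = √(I/M) = √(1.2693/10.84) = 0.34219 m.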